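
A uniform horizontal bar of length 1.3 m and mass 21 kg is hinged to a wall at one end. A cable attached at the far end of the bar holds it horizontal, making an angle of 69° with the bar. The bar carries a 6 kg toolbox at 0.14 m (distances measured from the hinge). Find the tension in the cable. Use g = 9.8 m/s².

About the hinge:
Beam weight: 21 × 9.8 = 205.8 N down at 0.65 m → arm 0.65 m, τ = 205.8 × 0.65 = 133.8 N·m clockwise.
Toolbox: 6 × 9.8 = 58.8 N down at 0.14 m → arm 0.14 m, τ = 58.8 × 0.14 = 8.232 N·m clockwise.
Total clockwise load moment = 142 N·m.
The cable tension T acts at 1.3 m; only its component perpendicular to the bar, T sinθ, produces torque. sin 69° = 0.9336.
Setting net torque to zero: T × 1.3 × 0.9336 = 142 → T = 142 / 1.214 = 117 N.

T ≈ 117 N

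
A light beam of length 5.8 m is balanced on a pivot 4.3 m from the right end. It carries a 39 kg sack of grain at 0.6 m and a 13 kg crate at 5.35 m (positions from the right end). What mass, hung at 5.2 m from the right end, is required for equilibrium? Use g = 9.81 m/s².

m ≈ 145 kg

Taking torques about the pivot (at 4.3 m from the right end):
Sack of grain: 39 × 9.81 = 382.6 N down at 0.6 m → arm 3.7 m, τ = 382.6 × 3.7 = 1416 N·m clockwise.
Crate: 13 × 9.81 = 127.5 N down at 5.35 m → arm 1.05 m, τ = 127.5 × 1.05 = 133.9 N·m counterclockwise.
Net moment of known loads = 1282 N·m clockwise.
An unknown mass m at 5.2 m has arm 0.9 m; its moment is m·g·0.9 counterclockwise.
For rotational equilibrium, m × 9.81 × 0.9 = 1282, so m = 1282 / (9.81 × 0.9) = 145 kg.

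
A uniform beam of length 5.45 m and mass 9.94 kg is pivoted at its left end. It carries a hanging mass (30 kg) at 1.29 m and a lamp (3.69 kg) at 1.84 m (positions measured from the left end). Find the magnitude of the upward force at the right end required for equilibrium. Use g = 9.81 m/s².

F ≈ 131 N

Choose the left end as the axis so the unknown pivot reaction has zero arm there.
Beam weight: 9.94 × 9.81 = 97.51 N down at 2.725 m → arm 2.725 m, τ = 97.51 × 2.725 = 265.7 N·m clockwise.
Hanging mass: 30 × 9.81 = 294.3 N down at 1.29 m → arm 1.29 m, τ = 294.3 × 1.29 = 379.6 N·m clockwise.
Lamp: 3.69 × 9.81 = 36.2 N down at 1.84 m → arm 1.84 m, τ = 36.2 × 1.84 = 66.61 N·m clockwise.
Net moment of the loads = 711.9 N·m clockwise.
The upward force F acts at the right end, arm 5.45 m, giving F × 5.45 counterclockwise.
Balancing moments: F × 5.45 = 711.9, giving F = 711.9 / 5.45 = 131 N.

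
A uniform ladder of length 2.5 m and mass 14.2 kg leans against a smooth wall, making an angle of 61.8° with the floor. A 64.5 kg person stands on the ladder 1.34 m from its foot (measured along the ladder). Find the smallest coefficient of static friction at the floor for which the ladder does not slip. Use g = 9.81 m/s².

μ_min ≈ 0.284

Sum moments about the foot of the ladder (the floor normal and friction both act there and drop out).
Ladder weight 14.2×9.81 = 139.3 N acts at 1.25 m along the ladder; its horizontal arm is 1.25·cos61.8° = 0.5907 m → τ = 82.28 N·m clockwise.
Person: 64.5×9.81 = 632.7 N at 1.34 m → arm 0.6332 m → τ = 400.6 N·m clockwise.
Wall normal N acts horizontally at the top; its moment arm is the height L sinθ = 2.5·sin61.8° = 2.203 m, counterclockwise.
For rotational equilibrium, N × 2.203 = 482.9, so N = 219.2 N.
ΣFx = 0 ⇒ f = N_wall = 219.2 N. ΣFy = 0 ⇒ N_floor = 772 N.
μ_min = f / N_floor = 219.2 / 772 = 0.284.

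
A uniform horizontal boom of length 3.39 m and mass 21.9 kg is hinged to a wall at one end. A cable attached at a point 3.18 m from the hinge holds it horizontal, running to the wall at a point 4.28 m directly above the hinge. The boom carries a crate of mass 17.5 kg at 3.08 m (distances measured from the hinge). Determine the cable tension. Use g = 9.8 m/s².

T ≈ 349 N

Taking torques about the hinge:
Beam weight: 21.9 × 9.8 = 214.6 N down at 1.695 m → arm 1.695 m, τ = 214.6 × 1.695 = 363.7 N·m clockwise.
Crate: 17.5 × 9.8 = 171.5 N down at 3.08 m → arm 3.08 m, τ = 171.5 × 3.08 = 528.2 N·m clockwise.
Total clockwise load moment = 891.9 N·m.
The cable tension T acts at 3.18 m; only its component perpendicular to the boom, T sinθ, produces torque. sinθ = h/√(h²+d²) = 4.28/√(4.28²+3.18²) = 0.8027.
For rotational equilibrium, T × 3.18 × 0.8027 = 891.9, so T = 891.9 / 2.553 = 349 N.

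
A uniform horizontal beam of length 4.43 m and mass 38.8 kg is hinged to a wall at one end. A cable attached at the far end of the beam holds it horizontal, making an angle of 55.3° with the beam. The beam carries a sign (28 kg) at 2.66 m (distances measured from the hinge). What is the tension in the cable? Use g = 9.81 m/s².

T ≈ 432 N

Choose the hinge as the axis so the unknown hinge reaction has zero arm there.
Beam weight: 38.8 × 9.81 = 380.6 N down at 2.215 m → arm 2.215 m, τ = 380.6 × 2.215 = 843 N·m clockwise.
Sign: 28 × 9.81 = 274.7 N down at 2.66 m → arm 2.66 m, τ = 274.7 × 2.66 = 730.7 N·m clockwise.
Total clockwise load moment = 1574 N·m.
The cable tension T acts at 4.43 m; only its component perpendicular to the beam, T sinθ, produces torque. sin 55.3° = 0.8221.
Setting net torque to zero: T × 4.43 × 0.8221 = 1574 → T = 1574 / 3.642 = 432 N.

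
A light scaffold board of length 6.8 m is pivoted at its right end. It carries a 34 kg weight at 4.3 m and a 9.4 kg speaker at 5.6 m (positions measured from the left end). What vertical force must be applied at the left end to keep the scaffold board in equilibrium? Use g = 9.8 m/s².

Sum moments about the right end (the unknown pivot reaction has zero arm there).
Weight: 34 × 9.8 = 333.2 N down at 4.3 m → arm 2.5 m, τ = 333.2 × 2.5 = 833 N·m counterclockwise.
Speaker: 9.4 × 9.8 = 92.12 N down at 5.6 m → arm 1.2 m, τ = 92.12 × 1.2 = 110.5 N·m counterclockwise.
Net moment of the loads = 943.5 N·m counterclockwise.
The upward force F acts at the left end, arm 6.8 m, giving F × 6.8 clockwise.
For rotational equilibrium, F × 6.8 = 943.5, so F = 943.5 / 6.8 = 139 N.

F ≈ 139 N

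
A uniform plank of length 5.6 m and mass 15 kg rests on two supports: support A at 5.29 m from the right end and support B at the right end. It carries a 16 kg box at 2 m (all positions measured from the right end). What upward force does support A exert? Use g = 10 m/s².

Sum moments about support B (its reaction then has zero moment arm).
Beam weight: 15 × 10 = 150 N down at 2.8 m → arm 2.8 m, τ = 150 × 2.8 = 420 N·m counterclockwise.
Box: 16 × 10 = 160 N down at 2 m → arm 2 m, τ = 160 × 2 = 320 N·m counterclockwise.
Net load moment about support B = 740 N·m counterclockwise.
Reaction R at support A is upward at 5.29 m, arm 5.29 m → moment R × 5.29 clockwise.
Setting net torque to zero: R × 5.29 = 740 → R = 140 N.

R_A ≈ 140 N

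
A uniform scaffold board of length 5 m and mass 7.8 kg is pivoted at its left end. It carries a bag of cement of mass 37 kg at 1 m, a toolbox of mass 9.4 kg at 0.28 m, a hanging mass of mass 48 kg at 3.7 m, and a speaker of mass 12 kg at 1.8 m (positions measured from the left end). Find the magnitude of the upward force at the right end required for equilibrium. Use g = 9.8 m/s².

Sum moments about the left end (the unknown pivot reaction has zero arm there).
Beam weight: 7.8 × 9.8 = 76.44 N down at 2.5 m → arm 2.5 m, τ = 76.44 × 2.5 = 191.1 N·m clockwise.
Bag of cement: 37 × 9.8 = 362.6 N down at 1 m → arm 1 m, τ = 362.6 × 1 = 362.6 N·m clockwise.
Toolbox: 9.4 × 9.8 = 92.12 N down at 0.28 m → arm 0.28 m, τ = 92.12 × 0.28 = 25.79 N·m clockwise.
Hanging mass: 48 × 9.8 = 470.4 N down at 3.7 m → arm 3.7 m, τ = 470.4 × 3.7 = 1740 N·m clockwise.
Speaker: 12 × 9.8 = 117.6 N down at 1.8 m → arm 1.8 m, τ = 117.6 × 1.8 = 211.7 N·m clockwise.
Net moment of the loads = 2531 N·m clockwise.
The upward force F acts at the right end, arm 5 m, giving F × 5 counterclockwise.
Setting net torque to zero: F × 5 = 2531 → F = 2531 / 5 = 506 N.

F ≈ 506 N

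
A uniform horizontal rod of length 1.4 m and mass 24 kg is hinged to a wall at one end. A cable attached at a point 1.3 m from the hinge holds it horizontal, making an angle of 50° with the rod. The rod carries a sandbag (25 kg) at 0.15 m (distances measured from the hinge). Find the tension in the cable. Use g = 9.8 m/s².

Sum moments about the hinge (the unknown hinge reaction has zero arm there).
Beam weight: 24 × 9.8 = 235.2 N down at 0.7 m → arm 0.7 m, τ = 235.2 × 0.7 = 164.6 N·m clockwise.
Sandbag: 25 × 9.8 = 245 N down at 0.15 m → arm 0.15 m, τ = 245 × 0.15 = 36.75 N·m clockwise.
Total clockwise load moment = 201.3 N·m.
The cable tension T acts at 1.3 m; only its component perpendicular to the rod, T sinθ, produces torque. sin 50° = 0.766.
Setting net torque to zero: T × 1.3 × 0.766 = 201.3 → T = 201.3 / 0.9958 = 202 N.

T ≈ 202 N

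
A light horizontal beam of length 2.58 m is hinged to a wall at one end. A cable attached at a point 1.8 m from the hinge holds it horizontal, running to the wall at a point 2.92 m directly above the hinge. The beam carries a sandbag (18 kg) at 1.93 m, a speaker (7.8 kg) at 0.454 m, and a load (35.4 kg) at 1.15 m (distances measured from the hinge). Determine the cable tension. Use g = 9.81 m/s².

T ≈ 506 N

Taking torques about the hinge:
Sandbag: 18 × 9.81 = 176.6 N down at 1.93 m → arm 1.93 m, τ = 176.6 × 1.93 = 340.8 N·m clockwise.
Speaker: 7.8 × 9.81 = 76.52 N down at 0.454 m → arm 0.454 m, τ = 76.52 × 0.454 = 34.74 N·m clockwise.
Load: 35.4 × 9.81 = 347.3 N down at 1.15 m → arm 1.15 m, τ = 347.3 × 1.15 = 399.4 N·m clockwise.
Total clockwise load moment = 774.9 N·m.
The cable tension T acts at 1.8 m; only its component perpendicular to the beam, T sinθ, produces torque. sinθ = h/√(h²+d²) = 2.92/√(2.92²+1.8²) = 0.8513.
Setting net torque to zero: T × 1.8 × 0.8513 = 774.9 → T = 774.9 / 1.532 = 506 N.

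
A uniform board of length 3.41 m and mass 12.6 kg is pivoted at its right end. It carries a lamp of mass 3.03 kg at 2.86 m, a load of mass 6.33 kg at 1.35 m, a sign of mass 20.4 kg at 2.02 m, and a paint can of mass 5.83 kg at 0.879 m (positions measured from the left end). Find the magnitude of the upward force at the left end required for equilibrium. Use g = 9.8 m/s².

Taking torques about the right end:
Beam weight: 12.6 × 9.8 = 123.5 N down at 1.705 m → arm 1.705 m, τ = 123.5 × 1.705 = 210.6 N·m counterclockwise.
Lamp: 3.03 × 9.8 = 29.69 N down at 2.86 m → arm 0.55 m, τ = 29.69 × 0.55 = 16.33 N·m counterclockwise.
Load: 6.33 × 9.8 = 62.03 N down at 1.35 m → arm 2.06 m, τ = 62.03 × 2.06 = 127.8 N·m counterclockwise.
Sign: 20.4 × 9.8 = 199.9 N down at 2.02 m → arm 1.39 m, τ = 199.9 × 1.39 = 277.9 N·m counterclockwise.
Paint can: 5.83 × 9.8 = 57.13 N down at 0.879 m → arm 2.531 m, τ = 57.13 × 2.531 = 144.6 N·m counterclockwise.
Net moment of the loads = 777.2 N·m counterclockwise.
The upward force F acts at the left end, arm 3.41 m, giving F × 3.41 clockwise.
Στ = 0 ⇒ F × 3.41 = 777.2 ⇒ F = 777.2 / 3.41 = 228 N.

F ≈ 228 N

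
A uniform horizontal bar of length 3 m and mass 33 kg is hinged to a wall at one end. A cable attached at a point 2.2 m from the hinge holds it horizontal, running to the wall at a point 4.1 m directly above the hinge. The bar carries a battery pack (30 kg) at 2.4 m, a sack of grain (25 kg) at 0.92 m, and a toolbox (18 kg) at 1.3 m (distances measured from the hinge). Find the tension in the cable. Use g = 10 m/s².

T ≈ 866 N

About the hinge:
Beam weight: 33 × 10 = 330 N down at 1.5 m → arm 1.5 m, τ = 330 × 1.5 = 495 N·m clockwise.
Battery pack: 30 × 10 = 300 N down at 2.4 m → arm 2.4 m, τ = 300 × 2.4 = 720 N·m clockwise.
Sack of grain: 25 × 10 = 250 N down at 0.92 m → arm 0.92 m, τ = 250 × 0.92 = 230 N·m clockwise.
Toolbox: 18 × 10 = 180 N down at 1.3 m → arm 1.3 m, τ = 180 × 1.3 = 234 N·m clockwise.
Total clockwise load moment = 1679 N·m.
The cable tension T acts at 2.2 m; only its component perpendicular to the bar, T sinθ, produces torque. sinθ = h/√(h²+d²) = 4.1/√(4.1²+2.2²) = 0.8812.
Στ = 0 ⇒ T × 2.2 × 0.8812 = 1679 ⇒ T = 1679 / 1.939 = 866 N.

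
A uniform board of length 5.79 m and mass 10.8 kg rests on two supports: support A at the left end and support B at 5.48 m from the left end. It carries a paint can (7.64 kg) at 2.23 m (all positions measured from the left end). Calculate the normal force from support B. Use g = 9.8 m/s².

Choose support A as the axis so its reaction then has zero moment arm.
Beam weight: 10.8 × 9.8 = 105.8 N down at 2.895 m → arm 2.895 m, τ = 105.8 × 2.895 = 306.3 N·m clockwise.
Paint can: 7.64 × 9.8 = 74.87 N down at 2.23 m → arm 2.23 m, τ = 74.87 × 2.23 = 167 N·m clockwise.
Net load moment about support A = 473.3 N·m clockwise.
Reaction R at support B is upward at 5.48 m, arm 5.48 m → moment R × 5.48 counterclockwise.
Setting net torque to zero: R × 5.48 = 473.3 → R = 86.4 N.

R_B ≈ 86.4 N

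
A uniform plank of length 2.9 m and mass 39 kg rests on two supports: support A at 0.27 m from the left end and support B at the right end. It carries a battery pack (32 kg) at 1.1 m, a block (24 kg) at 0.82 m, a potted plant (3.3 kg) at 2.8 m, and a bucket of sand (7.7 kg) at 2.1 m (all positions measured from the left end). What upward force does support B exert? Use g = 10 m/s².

Choose support A as the axis so its reaction then has zero moment arm.
Beam weight: 39 × 10 = 390 N down at 1.45 m → arm 1.18 m, τ = 390 × 1.18 = 460.2 N·m clockwise.
Battery pack: 32 × 10 = 320 N down at 1.1 m → arm 0.83 m, τ = 320 × 0.83 = 265.6 N·m clockwise.
Block: 24 × 10 = 240 N down at 0.82 m → arm 0.55 m, τ = 240 × 0.55 = 132 N·m clockwise.
Potted plant: 3.3 × 10 = 33 N down at 2.8 m → arm 2.53 m, τ = 33 × 2.53 = 83.49 N·m clockwise.
Bucket of sand: 7.7 × 10 = 77 N down at 2.1 m → arm 1.83 m, τ = 77 × 1.83 = 140.9 N·m clockwise.
Net load moment about support A = 1082 N·m clockwise.
Reaction R at support B is upward at 2.9 m, arm 2.63 m → moment R × 2.63 counterclockwise.
For rotational equilibrium, R × 2.63 = 1082, so R = 411 N.

R_B ≈ 411 N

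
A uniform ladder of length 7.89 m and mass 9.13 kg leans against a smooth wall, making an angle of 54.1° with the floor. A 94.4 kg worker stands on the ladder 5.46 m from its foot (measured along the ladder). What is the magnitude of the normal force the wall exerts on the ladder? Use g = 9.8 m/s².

N_wall ≈ 496 N

About the foot of the ladder:
Ladder weight 9.13×9.8 = 89.47 N acts at 3.945 m along the ladder; its horizontal arm is 3.945·cos54.1° = 2.313 m → τ = 206.9 N·m clockwise.
Worker: 94.4×9.8 = 925.1 N at 5.46 m → arm 3.202 m → τ = 2962 N·m clockwise.
Wall normal N acts horizontally at the top; its moment arm is the height L sinθ = 7.89·sin54.1° = 6.391 m, counterclockwise.
For rotational equilibrium, N × 6.391 = 3169, so N = 496 N.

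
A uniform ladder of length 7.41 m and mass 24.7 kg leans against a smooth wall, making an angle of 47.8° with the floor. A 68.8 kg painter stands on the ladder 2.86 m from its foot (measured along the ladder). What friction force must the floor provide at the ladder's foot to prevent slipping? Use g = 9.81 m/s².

f ≈ 346 N

Take moments about the foot of the ladder.
Ladder weight 24.7×9.81 = 242.3 N acts at 3.705 m along the ladder; its horizontal arm is 3.705·cos47.8° = 2.489 m → τ = 603.1 N·m clockwise.
Painter: 68.8×9.81 = 674.9 N at 2.86 m → arm 1.921 m → τ = 1296 N·m clockwise.
Wall normal N acts horizontally at the top; its moment arm is the height L sinθ = 7.41·sin47.8° = 5.489 m, counterclockwise.
Στ = 0 ⇒ N × 5.489 = 1899 ⇒ N = 346 N.
ΣFx = 0: friction at the foot balances the wall's push, so f = N_wall = 346 N.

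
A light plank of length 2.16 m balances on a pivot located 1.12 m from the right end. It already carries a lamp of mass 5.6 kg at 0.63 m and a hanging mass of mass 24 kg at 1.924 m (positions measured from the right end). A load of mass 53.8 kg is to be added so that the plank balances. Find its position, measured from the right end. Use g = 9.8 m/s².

About the pivot (at 1.12 m from the right end):
Lamp: 5.6 × 9.8 = 54.88 N down at 0.63 m → arm 0.49 m, τ = 54.88 × 0.49 = 26.89 N·m clockwise.
Hanging mass: 24 × 9.8 = 235.2 N down at 1.924 m → arm 0.804 m, τ = 235.2 × 0.804 = 189.1 N·m counterclockwise.
Net moment of existing loads = 162.2 N·m counterclockwise.
The load weighs 53.8 × 9.8 = 527.2 N and must supply an equal clockwise moment, so its lever arm about the pivot is 162.2 / 527.2 = 0.308 m.
That puts it at 1.12 − 0.308 = 0.812 m from the right end.

x ≈ 0.812 m from the right end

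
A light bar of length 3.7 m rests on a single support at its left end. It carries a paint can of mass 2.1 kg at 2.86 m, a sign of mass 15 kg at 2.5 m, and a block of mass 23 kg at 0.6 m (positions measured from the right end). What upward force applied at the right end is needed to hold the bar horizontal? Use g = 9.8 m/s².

Taking torques about the left end:
Paint can: 2.1 × 9.8 = 20.58 N down at 2.86 m → arm 0.84 m, τ = 20.58 × 0.84 = 17.29 N·m clockwise.
Sign: 15 × 9.8 = 147 N down at 2.5 m → arm 1.2 m, τ = 147 × 1.2 = 176.4 N·m clockwise.
Block: 23 × 9.8 = 225.4 N down at 0.6 m → arm 3.1 m, τ = 225.4 × 3.1 = 698.7 N·m clockwise.
Net moment of the loads = 892.4 N·m clockwise.
The upward force F acts at the right end, arm 3.7 m, giving F × 3.7 counterclockwise.
Setting net torque to zero: F × 3.7 = 892.4 → F = 892.4 / 3.7 = 241 N.

F ≈ 241 N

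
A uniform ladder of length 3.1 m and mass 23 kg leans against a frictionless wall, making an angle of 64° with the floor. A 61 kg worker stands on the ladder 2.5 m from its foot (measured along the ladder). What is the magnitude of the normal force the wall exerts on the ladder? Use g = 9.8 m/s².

N_wall ≈ 290 N

About the foot of the ladder:
Ladder weight 23×9.8 = 225.4 N acts at 1.55 m along the ladder; its horizontal arm is 1.55·cos64° = 0.6795 m → τ = 153.2 N·m clockwise.
Worker: 61×9.8 = 597.8 N at 2.5 m → arm 1.096 m → τ = 655.2 N·m clockwise.
Wall normal N acts horizontally at the top; its moment arm is the height L sinθ = 3.1·sin64° = 2.786 m, counterclockwise.
Balancing moments: N × 2.786 = 808.4, giving N = 290 N.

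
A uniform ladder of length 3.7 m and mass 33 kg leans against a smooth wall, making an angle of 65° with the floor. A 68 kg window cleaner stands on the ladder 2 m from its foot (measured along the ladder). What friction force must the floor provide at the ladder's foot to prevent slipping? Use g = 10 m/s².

Sum moments about the foot of the ladder (the floor normal and friction both act there and drop out).
Ladder weight 33×10 = 330 N acts at 1.85 m along the ladder; its horizontal arm is 1.85·cos65° = 0.7818 m → τ = 258 N·m clockwise.
Window cleaner: 68×10 = 680 N at 2 m → arm 0.8452 m → τ = 574.7 N·m clockwise.
Wall normal N acts horizontally at the top; its moment arm is the height L sinθ = 3.7·sin65° = 3.353 m, counterclockwise.
For rotational equilibrium, N × 3.353 = 832.7, so N = 248 N.
ΣFx = 0: friction at the foot balances the wall's push, so f = N_wall = 248 N.

f ≈ 248 N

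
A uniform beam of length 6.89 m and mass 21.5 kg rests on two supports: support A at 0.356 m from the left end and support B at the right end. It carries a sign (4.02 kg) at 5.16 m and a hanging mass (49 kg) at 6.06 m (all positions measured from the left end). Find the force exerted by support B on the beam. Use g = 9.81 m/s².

Taking torques about support A:
Beam weight: 21.5 × 9.81 = 210.9 N down at 3.445 m → arm 3.089 m, τ = 210.9 × 3.089 = 651.5 N·m clockwise.
Sign: 4.02 × 9.81 = 39.44 N down at 5.16 m → arm 4.804 m, τ = 39.44 × 4.804 = 189.5 N·m clockwise.
Hanging mass: 49 × 9.81 = 480.7 N down at 6.06 m → arm 5.704 m, τ = 480.7 × 5.704 = 2742 N·m clockwise.
Net load moment about support A = 3583 N·m clockwise.
Reaction R at support B is upward at 6.89 m, arm 6.534 m → moment R × 6.534 counterclockwise.
For rotational equilibrium, R × 6.534 = 3583, so R = 548 N.

R_B ≈ 548 N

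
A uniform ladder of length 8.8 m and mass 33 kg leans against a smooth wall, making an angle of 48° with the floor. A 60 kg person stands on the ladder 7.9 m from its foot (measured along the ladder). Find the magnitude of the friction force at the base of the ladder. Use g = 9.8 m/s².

Choose the foot of the ladder as the axis so the floor normal and friction both act there and drop out.
Ladder weight 33×9.8 = 323.4 N acts at 4.4 m along the ladder; its horizontal arm is 4.4·cos48° = 2.944 m → τ = 952.1 N·m clockwise.
Person: 60×9.8 = 588 N at 7.9 m → arm 5.286 m → τ = 3108 N·m clockwise.
Wall normal N acts horizontally at the top; its moment arm is the height L sinθ = 8.8·sin48° = 6.54 m, counterclockwise.
Balancing moments: N × 6.54 = 4060, giving N = 621 N.
ΣFx = 0: friction at the foot balances the wall's push, so f = N_wall = 621 N.

f ≈ 621 N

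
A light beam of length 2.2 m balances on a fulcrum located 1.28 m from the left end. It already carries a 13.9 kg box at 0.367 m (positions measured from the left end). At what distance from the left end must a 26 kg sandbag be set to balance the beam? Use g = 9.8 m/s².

Sum moments about the fulcrum (at 1.28 m from the left end) (the support reaction has zero arm there).
Box: 13.9 × 9.8 = 136.2 N down at 0.367 m → arm 0.913 m, τ = 136.2 × 0.913 = 124.4 N·m counterclockwise.
Net moment of existing loads = 124.4 N·m counterclockwise.
The sandbag weighs 26 × 9.8 = 254.8 N and must supply an equal clockwise moment, so its lever arm about the fulcrum is 124.4 / 254.8 = 0.488 m.
That puts it at 1.28 + 0.488 = 1.77 m from the left end.

x ≈ 1.77 m from the left end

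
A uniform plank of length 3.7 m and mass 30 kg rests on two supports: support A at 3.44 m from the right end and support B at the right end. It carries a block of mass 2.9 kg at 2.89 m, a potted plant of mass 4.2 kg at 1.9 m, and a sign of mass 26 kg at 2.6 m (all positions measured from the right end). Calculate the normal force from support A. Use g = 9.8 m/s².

R_A ≈ 397 N

About support B:
Beam weight: 30 × 9.8 = 294 N down at 1.85 m → arm 1.85 m, τ = 294 × 1.85 = 543.9 N·m counterclockwise.
Block: 2.9 × 9.8 = 28.42 N down at 2.89 m → arm 2.89 m, τ = 28.42 × 2.89 = 82.13 N·m counterclockwise.
Potted plant: 4.2 × 9.8 = 41.16 N down at 1.9 m → arm 1.9 m, τ = 41.16 × 1.9 = 78.2 N·m counterclockwise.
Sign: 26 × 9.8 = 254.8 N down at 2.6 m → arm 2.6 m, τ = 254.8 × 2.6 = 662.5 N·m counterclockwise.
Net load moment about support B = 1367 N·m counterclockwise.
Reaction R at support A is upward at 3.44 m, arm 3.44 m → moment R × 3.44 clockwise.
Στ = 0 ⇒ R × 3.44 = 1367 ⇒ R = 397 N.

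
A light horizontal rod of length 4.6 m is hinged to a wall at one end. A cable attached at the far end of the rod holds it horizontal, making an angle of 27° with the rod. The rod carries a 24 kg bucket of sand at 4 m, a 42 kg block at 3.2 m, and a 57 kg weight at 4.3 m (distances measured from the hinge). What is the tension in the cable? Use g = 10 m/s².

T ≈ 2280 N

Taking torques about the hinge:
Bucket of sand: 24 × 10 = 240 N down at 4 m → arm 4 m, τ = 240 × 4 = 960 N·m clockwise.
Block: 42 × 10 = 420 N down at 3.2 m → arm 3.2 m, τ = 420 × 3.2 = 1344 N·m clockwise.
Weight: 57 × 10 = 570 N down at 4.3 m → arm 4.3 m, τ = 570 × 4.3 = 2451 N·m clockwise.
Total clockwise load moment = 4755 N·m.
The cable tension T acts at 4.6 m; only its component perpendicular to the rod, T sinθ, produces torque. sin 27° = 0.454.
Στ = 0 ⇒ T × 4.6 × 0.454 = 4755 ⇒ T = 4755 / 2.088 = 2280 N.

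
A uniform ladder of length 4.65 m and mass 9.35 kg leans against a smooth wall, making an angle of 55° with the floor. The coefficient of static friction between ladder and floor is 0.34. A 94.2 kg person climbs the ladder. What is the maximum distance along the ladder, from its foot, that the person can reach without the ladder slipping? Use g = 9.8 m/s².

About the foot of the ladder:
Ladder weight 9.35×9.8 = 91.63 N acts at 2.325 m along the ladder; its horizontal arm is 2.325·cos55° = 1.334 m → τ = 122.2 N·m clockwise.
Person weight 94.2×9.8 = 923.2 N at distance d → arm d·cos55° → τ = 923.2·d·0.5736 clockwise.
Wall normal N at the top has arm L sinθ = 3.809 m counterclockwise, so Στ = 0 gives N·3.809 = 122.2 + 529.5·d.
ΣFy = 0 ⇒ N_floor = 1015 N, so the maximum friction is μ_s·N_floor = 0.34×1015 = 345.1 N. ΣFx = 0 ⇒ N_wall = f, so at the slipping point N = 345.1 N.
Substituting: 345.1×3.809 = 122.2 + 529.5·d ⇒ d = (1314 − 122.2) / 529.5 = 2.25 m.

d ≈ 2.25 m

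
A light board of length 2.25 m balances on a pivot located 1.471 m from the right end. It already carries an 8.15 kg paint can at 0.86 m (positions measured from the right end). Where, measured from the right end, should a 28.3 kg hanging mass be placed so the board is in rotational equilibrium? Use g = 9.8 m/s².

x ≈ 1.65 m from the right end

Sum moments about the pivot (at 1.471 m from the right end) (the support reaction has zero arm there).
Paint can: 8.15 × 9.8 = 79.87 N down at 0.86 m → arm 0.611 m, τ = 79.87 × 0.611 = 48.8 N·m clockwise.
Net moment of existing loads = 48.8 N·m clockwise.
The hanging mass weighs 28.3 × 9.8 = 277.3 N and must supply an equal counterclockwise moment, so its lever arm about the pivot is 48.8 / 277.3 = 0.176 m.
That puts it at 1.471 + 0.176 = 1.65 m from the right end.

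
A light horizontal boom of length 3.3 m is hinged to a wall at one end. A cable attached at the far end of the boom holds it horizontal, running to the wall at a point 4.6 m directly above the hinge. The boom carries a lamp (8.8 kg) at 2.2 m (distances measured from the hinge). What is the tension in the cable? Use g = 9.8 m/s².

T ≈ 70.8 N

Take moments about the hinge.
Lamp: 8.8 × 9.8 = 86.24 N down at 2.2 m → arm 2.2 m, τ = 86.24 × 2.2 = 189.7 N·m clockwise.
Total clockwise load moment = 189.7 N·m.
The cable tension T acts at 3.3 m; only its component perpendicular to the boom, T sinθ, produces torque. sinθ = h/√(h²+d²) = 4.6/√(4.6²+3.3²) = 0.8125.
For rotational equilibrium, T × 3.3 × 0.8125 = 189.7, so T = 189.7 / 2.681 = 70.8 N.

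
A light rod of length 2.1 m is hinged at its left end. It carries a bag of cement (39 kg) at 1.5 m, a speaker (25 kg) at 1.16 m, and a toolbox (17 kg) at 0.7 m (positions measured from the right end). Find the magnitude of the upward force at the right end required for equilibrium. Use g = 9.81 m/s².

Taking torques about the left end:
Bag of cement: 39 × 9.81 = 382.6 N down at 1.5 m → arm 0.6 m, τ = 382.6 × 0.6 = 229.6 N·m clockwise.
Speaker: 25 × 9.81 = 245.2 N down at 1.16 m → arm 0.94 m, τ = 245.2 × 0.94 = 230.5 N·m clockwise.
Toolbox: 17 × 9.81 = 166.8 N down at 0.7 m → arm 1.4 m, τ = 166.8 × 1.4 = 233.5 N·m clockwise.
Net moment of the loads = 693.6 N·m clockwise.
The upward force F acts at the right end, arm 2.1 m, giving F × 2.1 counterclockwise.
Στ = 0 ⇒ F × 2.1 = 693.6 ⇒ F = 693.6 / 2.1 = 330 N.

F ≈ 330 N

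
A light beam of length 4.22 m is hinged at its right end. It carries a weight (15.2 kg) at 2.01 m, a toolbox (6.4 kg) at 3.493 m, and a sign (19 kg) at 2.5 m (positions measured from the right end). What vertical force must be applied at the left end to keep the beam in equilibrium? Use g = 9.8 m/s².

F ≈ 233 N

Take moments about the right end.
Weight: 15.2 × 9.8 = 149 N down at 2.01 m → arm 2.01 m, τ = 149 × 2.01 = 299.5 N·m counterclockwise.
Toolbox: 6.4 × 9.8 = 62.72 N down at 3.493 m → arm 3.493 m, τ = 62.72 × 3.493 = 219.1 N·m counterclockwise.
Sign: 19 × 9.8 = 186.2 N down at 2.5 m → arm 2.5 m, τ = 186.2 × 2.5 = 465.5 N·m counterclockwise.
Net moment of the loads = 984.1 N·m counterclockwise.
The upward force F acts at the left end, arm 4.22 m, giving F × 4.22 clockwise.
Balancing moments: F × 4.22 = 984.1, giving F = 984.1 / 4.22 = 233 N.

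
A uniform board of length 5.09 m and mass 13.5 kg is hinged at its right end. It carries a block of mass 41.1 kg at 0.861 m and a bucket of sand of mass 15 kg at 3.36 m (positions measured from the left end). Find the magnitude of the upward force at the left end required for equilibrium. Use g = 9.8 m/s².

Sum moments about the right end (the unknown pivot reaction has zero arm there).
Beam weight: 13.5 × 9.8 = 132.3 N down at 2.545 m → arm 2.545 m, τ = 132.3 × 2.545 = 336.7 N·m counterclockwise.
Block: 41.1 × 9.8 = 402.8 N down at 0.861 m → arm 4.229 m, τ = 402.8 × 4.229 = 1703 N·m counterclockwise.
Bucket of sand: 15 × 9.8 = 147 N down at 3.36 m → arm 1.73 m, τ = 147 × 1.73 = 254.3 N·m counterclockwise.
Net moment of the loads = 2294 N·m counterclockwise.
The upward force F acts at the left end, arm 5.09 m, giving F × 5.09 clockwise.
Balancing moments: F × 5.09 = 2294, giving F = 2294 / 5.09 = 451 N.

F ≈ 451 N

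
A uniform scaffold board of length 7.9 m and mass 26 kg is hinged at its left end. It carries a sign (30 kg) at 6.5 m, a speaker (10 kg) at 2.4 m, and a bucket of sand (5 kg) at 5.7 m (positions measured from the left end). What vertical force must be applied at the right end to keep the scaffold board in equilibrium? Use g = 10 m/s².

Taking torques about the left end:
Beam weight: 26 × 10 = 260 N down at 3.95 m → arm 3.95 m, τ = 260 × 3.95 = 1027 N·m clockwise.
Sign: 30 × 10 = 300 N down at 6.5 m → arm 6.5 m, τ = 300 × 6.5 = 1950 N·m clockwise.
Speaker: 10 × 10 = 100 N down at 2.4 m → arm 2.4 m, τ = 100 × 2.4 = 240 N·m clockwise.
Bucket of sand: 5 × 10 = 50 N down at 5.7 m → arm 5.7 m, τ = 50 × 5.7 = 285 N·m clockwise.
Net moment of the loads = 3502 N·m clockwise.
The upward force F acts at the right end, arm 7.9 m, giving F × 7.9 counterclockwise.
For rotational equilibrium, F × 7.9 = 3502, so F = 3502 / 7.9 = 443 N.

F ≈ 443 N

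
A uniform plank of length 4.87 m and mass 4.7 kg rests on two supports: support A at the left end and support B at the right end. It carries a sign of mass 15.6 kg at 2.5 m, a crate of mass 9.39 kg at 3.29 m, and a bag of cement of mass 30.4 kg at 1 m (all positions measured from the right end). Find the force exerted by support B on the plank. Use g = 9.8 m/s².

R_B ≈ 364 N

Sum moments about support A (its reaction then has zero moment arm).
Beam weight: 4.7 × 9.8 = 46.06 N down at 2.435 m → arm 2.435 m, τ = 46.06 × 2.435 = 112.2 N·m clockwise.
Sign: 15.6 × 9.8 = 152.9 N down at 2.5 m → arm 2.37 m, τ = 152.9 × 2.37 = 362.4 N·m clockwise.
Crate: 9.39 × 9.8 = 92.02 N down at 3.29 m → arm 1.58 m, τ = 92.02 × 1.58 = 145.4 N·m clockwise.
Bag of cement: 30.4 × 9.8 = 297.9 N down at 1 m → arm 3.87 m, τ = 297.9 × 3.87 = 1153 N·m clockwise.
Net load moment about support A = 1773 N·m clockwise.
Reaction R at support B is upward at 0 m, arm 4.87 m → moment R × 4.87 counterclockwise.
Setting net torque to zero: R × 4.87 = 1773 → R = 364 N.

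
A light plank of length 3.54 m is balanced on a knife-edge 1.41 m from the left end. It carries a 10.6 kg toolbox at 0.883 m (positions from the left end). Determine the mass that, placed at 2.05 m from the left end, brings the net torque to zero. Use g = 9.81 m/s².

Taking torques about the knife-edge (at 1.41 m from the left end):
Toolbox: 10.6 × 9.81 = 104 N down at 0.883 m → arm 0.527 m, τ = 104 × 0.527 = 54.81 N·m counterclockwise.
Net moment of known loads = 54.81 N·m counterclockwise.
An unknown mass m at 2.05 m has arm 0.64 m; its moment is m·g·0.64 clockwise.
Balancing moments: m × 9.81 × 0.64 = 54.81, giving m = 54.81 / (9.81 × 0.64) = 8.73 kg.

m ≈ 8.73 kg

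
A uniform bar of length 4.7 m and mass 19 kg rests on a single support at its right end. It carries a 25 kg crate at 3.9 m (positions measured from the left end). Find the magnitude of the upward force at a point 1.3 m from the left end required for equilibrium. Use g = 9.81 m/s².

F ≈ 187 N

Take moments about the right end.
Beam weight: 19 × 9.81 = 186.4 N down at 2.35 m → arm 2.35 m, τ = 186.4 × 2.35 = 438 N·m counterclockwise.
Crate: 25 × 9.81 = 245.2 N down at 3.9 m → arm 0.8 m, τ = 245.2 × 0.8 = 196.2 N·m counterclockwise.
Net moment of the loads = 634.2 N·m counterclockwise.
The upward force F acts at a point 1.3 m from the left end, arm 3.4 m, giving F × 3.4 clockwise.
For rotational equilibrium, F × 3.4 = 634.2, so F = 634.2 / 3.4 = 187 N.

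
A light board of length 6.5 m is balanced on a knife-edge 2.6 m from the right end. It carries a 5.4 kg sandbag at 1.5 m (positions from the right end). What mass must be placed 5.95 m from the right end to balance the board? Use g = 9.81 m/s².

m ≈ 1.77 kg

About the knife-edge (at 2.6 m from the right end):
Sandbag: 5.4 × 9.81 = 52.97 N down at 1.5 m → arm 1.1 m, τ = 52.97 × 1.1 = 58.27 N·m clockwise.
Net moment of known loads = 58.27 N·m clockwise.
An unknown mass m at 5.95 m has arm 3.35 m; its moment is m·g·3.35 counterclockwise.
For rotational equilibrium, m × 9.81 × 3.35 = 58.27, so m = 58.27 / (9.81 × 3.35) = 1.77 kg.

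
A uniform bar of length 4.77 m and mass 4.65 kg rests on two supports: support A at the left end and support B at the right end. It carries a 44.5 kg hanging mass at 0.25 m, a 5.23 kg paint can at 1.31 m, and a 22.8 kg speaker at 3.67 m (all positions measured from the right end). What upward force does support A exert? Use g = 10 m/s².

R_A ≈ 236 N

Sum moments about support B (its reaction then has zero moment arm).
Beam weight: 4.65 × 10 = 46.5 N down at 2.385 m → arm 2.385 m, τ = 46.5 × 2.385 = 110.9 N·m counterclockwise.
Hanging mass: 44.5 × 10 = 445 N down at 0.25 m → arm 0.25 m, τ = 445 × 0.25 = 111.2 N·m counterclockwise.
Paint can: 5.23 × 10 = 52.3 N down at 1.31 m → arm 1.31 m, τ = 52.3 × 1.31 = 68.51 N·m counterclockwise.
Speaker: 22.8 × 10 = 228 N down at 3.67 m → arm 3.67 m, τ = 228 × 3.67 = 836.8 N·m counterclockwise.
Net load moment about support B = 1127 N·m counterclockwise.
Reaction R at support A is upward at 4.77 m, arm 4.77 m → moment R × 4.77 clockwise.
Setting net torque to zero: R × 4.77 = 1127 → R = 236 N.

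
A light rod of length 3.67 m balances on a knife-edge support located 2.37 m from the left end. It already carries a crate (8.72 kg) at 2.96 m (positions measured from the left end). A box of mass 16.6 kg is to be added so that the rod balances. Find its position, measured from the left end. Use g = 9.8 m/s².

x ≈ 2.06 m from the left end

Choose the knife-edge support (at 2.37 m from the left end) as the axis so the support reaction has zero arm there.
Crate: 8.72 × 9.8 = 85.46 N down at 2.96 m → arm 0.59 m, τ = 85.46 × 0.59 = 50.42 N·m clockwise.
Net moment of existing loads = 50.42 N·m clockwise.
The box weighs 16.6 × 9.8 = 162.7 N and must supply an equal counterclockwise moment, so its lever arm about the knife-edge support is 50.42 / 162.7 = 0.31 m.
That puts it at 2.37 − 0.31 = 2.06 m from the left end.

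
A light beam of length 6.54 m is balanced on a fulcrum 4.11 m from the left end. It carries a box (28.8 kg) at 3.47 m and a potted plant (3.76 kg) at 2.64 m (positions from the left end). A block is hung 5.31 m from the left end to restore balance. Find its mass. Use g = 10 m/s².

m ≈ 20 kg

Sum moments about the fulcrum (at 4.11 m from the left end) (the support reaction has zero arm there).
Box: 28.8 × 10 = 288 N down at 3.47 m → arm 0.64 m, τ = 288 × 0.64 = 184.3 N·m counterclockwise.
Potted plant: 3.76 × 10 = 37.6 N down at 2.64 m → arm 1.47 m, τ = 37.6 × 1.47 = 55.27 N·m counterclockwise.
Net moment of known loads = 239.6 N·m counterclockwise.
An unknown mass m at 5.31 m has arm 1.2 m; its moment is m·g·1.2 clockwise.
Στ = 0 ⇒ m × 10 × 1.2 = 239.6 ⇒ m = 239.6 / (10 × 1.2) = 20 kg.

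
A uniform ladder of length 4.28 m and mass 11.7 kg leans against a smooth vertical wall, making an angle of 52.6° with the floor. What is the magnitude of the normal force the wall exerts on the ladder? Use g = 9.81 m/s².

N_wall ≈ 43.9 N

About the foot of the ladder:
Ladder weight 11.7×9.81 = 114.8 N acts at 2.14 m along the ladder; its horizontal arm is 2.14·cos52.6° = 1.3 m → τ = 149.2 N·m clockwise.
Wall normal N acts horizontally at the top; its moment arm is the height L sinθ = 4.28·sin52.6° = 3.4 m, counterclockwise.
Στ = 0 ⇒ N × 3.4 = 149.2 ⇒ N = 43.9 N.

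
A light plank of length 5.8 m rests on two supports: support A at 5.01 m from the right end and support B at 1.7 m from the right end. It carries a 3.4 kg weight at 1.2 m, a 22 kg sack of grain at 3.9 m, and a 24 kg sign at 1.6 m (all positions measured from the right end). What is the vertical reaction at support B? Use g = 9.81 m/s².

R_B ≈ 353 N

Sum moments about support A (its reaction then has zero moment arm).
Weight: 3.4 × 9.81 = 33.35 N down at 1.2 m → arm 3.81 m, τ = 33.35 × 3.81 = 127.1 N·m clockwise.
Sack of grain: 22 × 9.81 = 215.8 N down at 3.9 m → arm 1.11 m, τ = 215.8 × 1.11 = 239.5 N·m clockwise.
Sign: 24 × 9.81 = 235.4 N down at 1.6 m → arm 3.41 m, τ = 235.4 × 3.41 = 802.7 N·m clockwise.
Net load moment about support A = 1169 N·m clockwise.
Reaction R at support B is upward at 1.7 m, arm 3.31 m → moment R × 3.31 counterclockwise.
Setting net torque to zero: R × 3.31 = 1169 → R = 353 N.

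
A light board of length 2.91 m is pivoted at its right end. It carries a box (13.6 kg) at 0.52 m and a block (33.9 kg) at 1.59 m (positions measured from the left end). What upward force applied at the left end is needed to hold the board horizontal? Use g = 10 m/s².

About the right end:
Box: 13.6 × 10 = 136 N down at 0.52 m → arm 2.39 m, τ = 136 × 2.39 = 325 N·m counterclockwise.
Block: 33.9 × 10 = 339 N down at 1.59 m → arm 1.32 m, τ = 339 × 1.32 = 447.5 N·m counterclockwise.
Net moment of the loads = 772.5 N·m counterclockwise.
The upward force F acts at the left end, arm 2.91 m, giving F × 2.91 clockwise.
Setting net torque to zero: F × 2.91 = 772.5 → F = 772.5 / 2.91 = 265 N.

F ≈ 265 N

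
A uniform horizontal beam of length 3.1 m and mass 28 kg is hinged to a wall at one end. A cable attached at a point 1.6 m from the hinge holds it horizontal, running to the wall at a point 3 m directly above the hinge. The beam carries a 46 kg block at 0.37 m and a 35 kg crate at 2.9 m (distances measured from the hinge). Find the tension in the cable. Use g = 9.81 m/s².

Sum moments about the hinge (the unknown hinge reaction has zero arm there).
Beam weight: 28 × 9.81 = 274.7 N down at 1.55 m → arm 1.55 m, τ = 274.7 × 1.55 = 425.8 N·m clockwise.
Block: 46 × 9.81 = 451.3 N down at 0.37 m → arm 0.37 m, τ = 451.3 × 0.37 = 167 N·m clockwise.
Crate: 35 × 9.81 = 343.4 N down at 2.9 m → arm 2.9 m, τ = 343.4 × 2.9 = 995.9 N·m clockwise.
Total clockwise load moment = 1589 N·m.
The cable tension T acts at 1.6 m; only its component perpendicular to the beam, T sinθ, produces torque. sinθ = h/√(h²+d²) = 3/√(3²+1.6²) = 0.8824.
Στ = 0 ⇒ T × 1.6 × 0.8824 = 1589 ⇒ T = 1589 / 1.412 = 1130 N.

T ≈ 1130 N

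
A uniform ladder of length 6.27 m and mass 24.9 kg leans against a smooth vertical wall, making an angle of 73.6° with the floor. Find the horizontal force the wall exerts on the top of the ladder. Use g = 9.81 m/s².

N_wall ≈ 35.9 N

About the foot of the ladder:
Ladder weight 24.9×9.81 = 244.3 N acts at 3.135 m along the ladder; its horizontal arm is 3.135·cos73.6° = 0.8851 m → τ = 216.2 N·m clockwise.
Wall normal N acts horizontally at the top; its moment arm is the height L sinθ = 6.27·sin73.6° = 6.015 m, counterclockwise.
Setting net torque to zero: N × 6.015 = 216.2 → N = 35.9 N.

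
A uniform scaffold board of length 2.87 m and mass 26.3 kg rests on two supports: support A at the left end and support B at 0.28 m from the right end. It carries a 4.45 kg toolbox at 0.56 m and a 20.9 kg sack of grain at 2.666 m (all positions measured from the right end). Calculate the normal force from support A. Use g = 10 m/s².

R_A ≈ 315 N

Sum moments about support B (its reaction then has zero moment arm).
Beam weight: 26.3 × 10 = 263 N down at 1.435 m → arm 1.155 m, τ = 263 × 1.155 = 303.8 N·m counterclockwise.
Toolbox: 4.45 × 10 = 44.5 N down at 0.56 m → arm 0.28 m, τ = 44.5 × 0.28 = 12.46 N·m counterclockwise.
Sack of grain: 20.9 × 10 = 209 N down at 2.666 m → arm 2.386 m, τ = 209 × 2.386 = 498.7 N·m counterclockwise.
Net load moment about support B = 815 N·m counterclockwise.
Reaction R at support A is upward at 2.87 m, arm 2.59 m → moment R × 2.59 clockwise.
Setting net torque to zero: R × 2.59 = 815 → R = 315 N.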